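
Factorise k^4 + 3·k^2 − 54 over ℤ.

Substitute u = k^2 to get a quadratic in u, then factor.
k^2 + 9 is irreducible over ℤ (sum of squares).
k^2 − 6 is irreducible over ℤ (6 is not a perfect square).

(k^2 + 9)·(k^2 − 6)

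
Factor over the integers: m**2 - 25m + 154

Two integers with product 154 and sum -25 are -14 and -11.

(m - 11)(m - 14)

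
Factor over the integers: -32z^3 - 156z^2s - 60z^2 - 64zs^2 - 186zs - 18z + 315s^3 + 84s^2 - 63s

-(8z - 9s + 3)(2z + 5s + 3)(2z + 7s)

Group: 2z(-16z^2 - 22zs - 30z + 45s^2 + 12s - 9) + 7s(-16z^2 - 22zs - 30z + 45s^2 + 12s - 9); both groups contain (-16z^2 - 22zs - 30z + 45s^2 + 12s - 9), so (2z + 7s) is a factor with cofactor -16z^2 - 22zs - 30z + 45s^2 + 12s - 9.
The cofactor groups again: -16z^2 - 22zs - 30z + 45s^2 + 12s - 9 = -8z(2z + 5s + 3) + (9s - 3)(2z + 5s + 3); both groups contain (2z + 5s + 3), giving -(8z - 9s + 3)(2z + 5s + 3).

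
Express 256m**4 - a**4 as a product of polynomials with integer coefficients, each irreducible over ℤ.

Write as (16m**2)² − (a**2)², then factor 16m**2 - a**2 once more.

(4m - a)(4m + a)(16m**2 + a**2)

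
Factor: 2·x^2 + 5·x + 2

Need a pair with product 2·2 = 4 and sum 5: that's 4 and 1.
Split the middle term: 2·x^2 + 4·x + x + 2 = 2·x·(x + 2) + (x + 2).

(2·x + 1)·(x + 2)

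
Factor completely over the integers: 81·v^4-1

(3·v+1)·(3·v-1)·(9·v^2+1)

(3·v)⁴ − (1)⁴ = ((3·v)² − (1)²)((3·v)² + (1)²); the first factor splits again, the second (9·v^2+1) is irreducible.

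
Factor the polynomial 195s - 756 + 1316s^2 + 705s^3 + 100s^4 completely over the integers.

Testing divisors of the constant over divisors of the leading coefficient, s = -9/4 is a root, giving the factor (4s + 9) and quotient 25s^3 + 120s^2 + 59s - 84.
Next, s = -4 is a root, so (s + 4) divides it; the quotient is 25s^2 + 20s - 21.
The remaining quadratic factors as (5s - 3)(5s + 7).

(4s + 9)(5s + 7)(5s - 3)(s + 4)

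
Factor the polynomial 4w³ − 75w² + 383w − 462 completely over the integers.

Testing divisors of the constant over divisors of the leading coefficient, w = 7/4 is a root, giving the factor (4w − 7) and quotient w² − 17w + 66.
The remaining quadratic factors as (w − 11)(w − 6).

(4w − 7)(w − 11)(w − 6)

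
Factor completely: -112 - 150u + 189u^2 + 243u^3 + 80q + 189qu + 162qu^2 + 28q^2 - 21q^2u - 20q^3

-(4q + 9u + 8)(5q + 9u - 7)(q - 3u - 2)

Group: q(-20q^2 - 81qu - 12q - 81u^2 - 9u + 56) + (-3u - 2)(-20q^2 - 81qu - 12q - 81u^2 - 9u + 56); both groups contain (-20q^2 - 81qu - 12q - 81u^2 - 9u + 56), so (q - 3u - 2) is a factor with cofactor -20q^2 - 81qu - 12q - 81u^2 - 9u + 56.
The cofactor groups again: -20q^2 - 81qu - 12q - 81u^2 - 9u + 56 = -4q(5q + 9u - 7) + (-9u - 8)(5q + 9u - 7); both groups contain (5q + 9u - 7), giving -(4q + 9u + 8)(5q + 9u - 7).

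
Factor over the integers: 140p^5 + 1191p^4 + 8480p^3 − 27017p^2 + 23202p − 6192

Testing divisors of the constant over divisors of the leading coefficient, p = 8/7 is a root, so (7p − 8) divides it; the quotient is 20p^4 + 193p^3 + 1432p^2 − 2223p + 774.
Then p = 3/5 is a root, giving the factor (5p − 3) and quotient 4p^3 + 41p^2 + 311p − 258.
Next, p = 3/4 is a root, so (4p − 3) divides it; the quotient is p^2 + 11p + 86.
The quadratic p^2 + 11p + 86 has discriminant −223 < 0 and is irreducible over ℤ.

(4p − 3)(5p − 3)(7p − 8)(p^2 + 11p + 86)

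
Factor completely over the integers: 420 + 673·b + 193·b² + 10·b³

(2·b + 7)·(5·b + 4)·(b + 15)

Among the possible rational roots, b = −4/5 is a root, giving the factor (5·b + 4) and quotient 2·b² + 37·b + 105.
The remaining quadratic factors as (2·b + 7)(b + 15).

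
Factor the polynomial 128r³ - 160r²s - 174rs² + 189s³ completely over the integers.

(2r - 3s)(8r + 9s)(8r - 7s)

Group: 2r(64r² + 16rs - 63s²) - 3s(64r² + 16rs - 63s²); both groups contain (64r² + 16rs - 63s²), so (2r - 3s) is a factor with cofactor 64r² + 16rs - 63s².
The cofactor groups again: 64r² + 16rs - 63s² = 8r(8r - 7s) + 9s(8r - 7s); both groups contain (8r - 7s), giving (8r + 9s)(8r - 7s).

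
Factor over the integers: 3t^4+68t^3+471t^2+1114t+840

(3t+5)(t+12)(t+2)(t+7)

Trying the rational-root candidates, t = -12 is a root, so (t+12) is a factor; dividing leaves 3t^3+32t^2+87t+70.
Next, t = -2 is a root, so (t+2) divides it; the quotient is 3t^2+26t+35.
The remaining quadratic factors as (t+7)(3t+5).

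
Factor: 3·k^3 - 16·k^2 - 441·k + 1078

(3·k - 7)·(k + 11)·(k - 14)

Testing divisors of the constant over divisors of the leading coefficient, k = -11 is a root, so (k + 11) is a factor; dividing leaves 3·k^2 - 49·k + 98.
The remaining quadratic factors as (3·k - 7)(k - 14).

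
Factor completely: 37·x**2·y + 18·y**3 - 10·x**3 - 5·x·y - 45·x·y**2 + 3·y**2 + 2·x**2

Group: 2·x·(-5·x**2 + 11·x·y + x - 6·y**2 - y) - 3·y·(-5·x**2 + 11·x·y + x - 6·y**2 - y); both groups contain (-5·x**2 + 11·x·y + x - 6·y**2 - y), so (2·x - 3·y) is a factor with cofactor -5·x**2 + 11·x·y + x - 6·y**2 - y.
The cofactor groups again: -5·x**2 + 11·x·y + x - 6·y**2 - y = -5·x·(x - y) + (6·y + 1)·(x - y); both groups contain (x - y), giving -(5·x - 6·y - 1)·(x - y).

-(2·x - 3·y)·(5·x - 6·y - 1)·(x - y)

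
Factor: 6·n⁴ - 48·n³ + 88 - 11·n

(n - 8)·(6·n³ - 11)

Group as (6·n⁴ - 11·n) + (-48·n³ + 88) = n·(6·n³ - 11) - 8·(6·n³ - 11).
Both groups share the factor (6·n³ - 11).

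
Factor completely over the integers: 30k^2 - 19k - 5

(5k + 1)(6k - 5)

Need a pair with product 30·(-5) = -150 and sum -19: that's 6 and -25.
Split the middle term: 30k^2 + 6k - 25k - 5 = 6k(5k + 1) - 5(5k + 1).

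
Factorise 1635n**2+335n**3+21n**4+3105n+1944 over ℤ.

By the rational root theorem, n = -3 is a root, giving the factor (n+3) and quotient 21n**3+272n**2+819n+648.
Then n = -8/3 is a root, so (3n+8) divides it; the quotient is 7n**2+72n+81.
The remaining quadratic factors as (7n+9)(n+9).

(3n+8)(7n+9)(n+3)(n+9)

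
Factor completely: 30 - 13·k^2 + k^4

(k^2 - 10)·(k^2 - 3)

Substitute u = k^2 to get a quadratic in u, then factor.
k^2 - 3 is irreducible over ℤ (3 is not a perfect square).
k^2 - 10 is irreducible over ℤ (10 is not a perfect square).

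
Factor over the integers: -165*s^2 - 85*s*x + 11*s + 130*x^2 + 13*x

Group: -11*s*(15*s - 10*x - 1) - 13*x*(15*s - 10*x - 1); both groups contain (15*s - 10*x - 1).

-(11*s + 13*x)*(15*s - 10*x - 1)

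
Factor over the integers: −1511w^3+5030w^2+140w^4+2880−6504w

(4w−5)(5w−12)(7w−8)(w−6)

Among the possible rational roots, w = 6 is a root, so (w−6) divides it; the quotient is 140w^3−671w^2+1004w−480.
Next, w = 5/4 is a root, so (4w−5) divides it; the quotient is 35w^2−124w+96.
The remaining quadratic factors as (7w−8)(5w−12).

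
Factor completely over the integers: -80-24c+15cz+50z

(3c+10)(5z-8)

Group as (15cz-24c) + (50z-80) = 3c(5z-8) + 10(5z-8).
Both groups share the factor (5z-8).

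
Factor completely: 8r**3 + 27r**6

r**3(3r + 2)(9r**2 - 6r + 4)

Every term has a factor of r**3; factoring it out leaves 27r**3 + 8.
Recognize a sum of cubes with the parts 3r and 2.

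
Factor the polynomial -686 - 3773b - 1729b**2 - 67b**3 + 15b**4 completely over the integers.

(3b + 7)(5b + 1)(b + 7)(b - 14)

Among the possible rational roots, b = -1/5 is a root, giving the factor (5b + 1) and quotient 3b**3 - 14b**2 - 343b - 686.
Next, b = -7/3 is a root, so (3b + 7) is a factor; dividing leaves b**2 - 7b - 98.
The remaining quadratic factors as (b - 14)(b + 7).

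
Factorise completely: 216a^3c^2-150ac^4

6ac^2(6a+5c)(6a-5c)

Pull out the common factor 6ac^2; 36a^2-25c^2 is a difference of squares.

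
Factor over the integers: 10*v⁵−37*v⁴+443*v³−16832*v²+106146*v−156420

(2*v−15)*(5*v−11)*(v−6)*(v²+12*v+158)

Trying the rational-root candidates, v = 11/5 is a root, so (5*v−11) divides it; the quotient is 2*v⁴−3*v³+82*v²−3186*v+14220.
Next, v = 6 is a root, giving the factor (v−6) and quotient 2*v³+9*v²+136*v−2370.
Then v = 15/2 is a root, so (2*v−15) is a factor; dividing leaves v²+12*v+158.
The quadratic v²+12*v+158 has discriminant −488 < 0 and is irreducible over ℤ.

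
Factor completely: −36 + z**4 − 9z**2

(z**2 + 3)(z**2 − 12)

Substitute u = z**2 to get a quadratic in u, then factor.
z**2 + 3 is irreducible over ℤ (always positive, so no real roots).
z**2 − 12 is irreducible over ℤ (12 is not a perfect square).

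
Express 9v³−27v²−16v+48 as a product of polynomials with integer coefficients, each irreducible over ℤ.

(3v+4)(3v−4)(v−3)

Trying the rational-root candidates, v = 4/3 is a root, so (3v−4) divides it; the quotient is 3v²−5v−12.
The remaining quadratic factors as (v−3)(3v+4).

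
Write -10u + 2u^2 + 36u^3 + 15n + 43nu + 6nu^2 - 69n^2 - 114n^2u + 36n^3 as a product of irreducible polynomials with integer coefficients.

(3n - 2u)(3n - 9u - 5)(4n + 2u - 1)

Group: 3n(12n^2 - 30nu - 23n - 18u^2 - u + 5) - 2u(12n^2 - 30nu - 23n - 18u^2 - u + 5); both groups contain (12n^2 - 30nu - 23n - 18u^2 - u + 5), so (3n - 2u) is a factor with cofactor 12n^2 - 30nu - 23n - 18u^2 - u + 5.
The cofactor groups again: 12n^2 - 30nu - 23n - 18u^2 - u + 5 = 4n(3n - 9u - 5) + (2u - 1)(3n - 9u - 5); both groups contain (3n - 9u - 5), giving (4n + 2u - 1)(3n - 9u - 5).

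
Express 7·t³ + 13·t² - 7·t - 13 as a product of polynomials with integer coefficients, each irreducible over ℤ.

(7·t + 13)·(t + 1)·(t - 1)

Among the possible rational roots, t = -1 is a root, so (t + 1) divides it; the quotient is 7·t² + 6·t - 13.
The remaining quadratic factors as (7·t + 13)(t - 1).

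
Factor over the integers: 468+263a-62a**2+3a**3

(3a+4)(a-13)(a-9)

Trying the rational-root candidates, a = 13 is a root, so (a-13) is a factor; dividing leaves 3a**2-23a-36.
The remaining quadratic factors as (a-9)(3a+4).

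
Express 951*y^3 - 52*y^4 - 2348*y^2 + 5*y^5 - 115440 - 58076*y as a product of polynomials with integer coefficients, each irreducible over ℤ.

(5*y + 13)*(y + 4)*(y - 10)*(y^2 - 7*y + 222)

Testing divisors of the constant over divisors of the leading coefficient, y = 10 is a root, so (y - 10) is a factor; dividing leaves 5*y^4 - 2*y^3 + 931*y^2 + 6962*y + 11544.
Continuing, y = -4 is a root, so (y + 4) divides it; the quotient is 5*y^3 - 22*y^2 + 1019*y + 2886.
Then y = -13/5 is a root, so (5*y + 13) is a factor; dividing leaves y^2 - 7*y + 222.
The quadratic y^2 - 7*y + 222 has discriminant -839 < 0 and is irreducible over ℤ.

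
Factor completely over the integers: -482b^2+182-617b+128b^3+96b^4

Testing divisors of the constant over divisors of the leading coefficient, b = -7/4 is a root, so (4b+7) is a factor; dividing leaves 24b^3-10b^2-103b+26.
Continuing, b = -2 is a root, so (b+2) divides it; the quotient is 24b^2-58b+13.
The remaining quadratic factors as (4b-1)(6b-13).

(4b+7)(4b-1)(6b-13)(b+2)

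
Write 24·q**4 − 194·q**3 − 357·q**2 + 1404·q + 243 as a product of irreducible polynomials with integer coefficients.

Trying the rational-root candidates, q = −1/6 is a root, giving the factor (6·q + 1) and quotient 4·q**3 − 33·q**2 − 54·q + 243.
Then q = 9/4 is a root, giving the factor (4·q − 9) and quotient q**2 − 6·q − 27.
The remaining quadratic factors as (q + 3)(q − 9).

(4·q − 9)·(6·q + 1)·(q + 3)·(q − 9)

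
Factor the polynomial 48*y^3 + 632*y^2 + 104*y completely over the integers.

Pull out the common factor 8*y, then factor the remaining trinomial.

8*y*(6*y + 1)*(y + 13)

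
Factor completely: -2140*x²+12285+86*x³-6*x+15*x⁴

Trying the rational-root candidates, x = 9 is a root, so (x-9) is a factor; dividing leaves 15*x³+221*x²-151*x-1365.
Continuing, x = 13/5 is a root, so (5*x-13) divides it; the quotient is 3*x²+52*x+105.
The remaining quadratic factors as (x+15)(3*x+7).

(3*x+7)*(5*x-13)*(x+15)*(x-9)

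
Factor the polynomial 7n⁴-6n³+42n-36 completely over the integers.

(7n-6)(n³+6)

Group as (7n⁴+42n) + (-6n³-36) = 7n(n³+6) - 6(n³+6).
Both groups share the factor (n³+6).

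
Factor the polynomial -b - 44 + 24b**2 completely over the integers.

(3b + 4)(8b - 11)

Need a pair with product 24·(-44) = -1056 and sum -1: that's 32 and -33.
Split the middle term: 24b**2 + 32b - 33b - 44 = 8b(3b + 4) - 11(3b + 4).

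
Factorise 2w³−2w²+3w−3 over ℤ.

Group as (2w³+3w) + (−2w²−3) = w(2w²+3) − (2w²+3).
Both groups share the factor (2w²+3).

(w−1)(2w²+3)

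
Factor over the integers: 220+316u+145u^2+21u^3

(3u+10)(7u+11)(u+2)

Testing divisors of the constant over divisors of the leading coefficient, u = −11/7 is a root, giving the factor (7u+11) and quotient 3u^2+16u+20.
The remaining quadratic factors as (3u+10)(u+2).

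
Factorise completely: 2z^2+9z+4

(2z+1)(z+4)

Need a pair with product 2·4 = 8 and sum 9: that's 1 and 8.
Split the middle term: 2z^2+z + 8z+4 = z(2z+1) + 4(2z+1).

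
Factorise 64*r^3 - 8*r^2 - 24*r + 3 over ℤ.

(8*r - 1)*(8*r^2 - 3)

Group as (64*r^3 - 24*r) + (-8*r^2 + 3) = 8*r*(8*r^2 - 3) - (8*r^2 - 3).
Both groups share the factor (8*r^2 - 3).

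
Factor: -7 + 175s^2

Pull out the common factor 7; 25s^2 - 1 is a difference of squares.

7(5s + 1)(5s - 1)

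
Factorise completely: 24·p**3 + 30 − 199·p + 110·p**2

(4·p − 5)·(6·p − 1)·(p + 6)

Trying the rational-root candidates, p = 1/6 is a root, so (6·p − 1) divides it; the quotient is 4·p**2 + 19·p − 30.
The remaining quadratic factors as (p + 6)(4·p − 5).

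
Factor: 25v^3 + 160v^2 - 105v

Pull out the common factor 5v, then factor the remaining trinomial.

5v(5v - 3)(v + 7)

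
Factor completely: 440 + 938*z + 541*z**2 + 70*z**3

(2*z + 11)*(5*z + 4)*(7*z + 10)

Among the possible rational roots, z = -4/5 is a root, giving the factor (5*z + 4) and quotient 14*z**2 + 97*z + 110.
The remaining quadratic factors as (2*z + 11)(7*z + 10).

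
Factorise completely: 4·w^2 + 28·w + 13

Need a pair with product 4·13 = 52 and sum 28: that's 2 and 26.
Split the middle term: 4·w^2 + 2·w + 26·w + 13 = 2·w·(2·w + 1) + 13·(2·w + 1).

(2·w + 1)·(2·w + 13)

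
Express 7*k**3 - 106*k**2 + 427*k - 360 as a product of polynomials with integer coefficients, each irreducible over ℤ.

(7*k - 8)*(k - 5)*(k - 9)

Testing divisors of the constant over divisors of the leading coefficient, k = 5 is a root, so (k - 5) divides it; the quotient is 7*k**2 - 71*k + 72.
The remaining quadratic factors as (k - 9)(7*k - 8).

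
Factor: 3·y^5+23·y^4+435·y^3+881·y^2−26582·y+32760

By the rational root theorem, y = −9 is a root, giving the factor (y+9) and quotient 3·y^4−4·y^3+471·y^2−3358·y+3640.
Then y = 4/3 is a root, so (3·y−4) divides it; the quotient is y^3+157·y−910.
Then y = 5 is a root, so (y−5) divides it; the quotient is y^2+5·y+182.
The quadratic y^2+5·y+182 has discriminant −703 < 0 and is irreducible over ℤ.

(3·y−4)·(y+9)·(y−5)·(y^2+5·y+182)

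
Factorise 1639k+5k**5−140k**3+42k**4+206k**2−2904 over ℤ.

(5k−8)(k+11)(k+3)(k**2−4k+11)

Trying the rational-root candidates, k = −3 is a root, so (k+3) divides it; the quotient is 5k**4+27k**3−221k**2+869k−968.
Then k = 8/5 is a root, so (5k−8) divides it; the quotient is k**3+7k**2−33k+121.
Next, k = −11 is a root, so (k+11) divides it; the quotient is k**2−4k+11.
The quadratic k**2−4k+11 has discriminant −28 < 0 and is irreducible over ℤ.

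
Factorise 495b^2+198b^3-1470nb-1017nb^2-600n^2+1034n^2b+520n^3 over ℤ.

Group: 4n(130n^2-99nb-150n+18b^2+45b) + 11b(130n^2-99nb-150n+18b^2+45b); both groups contain (130n^2-99nb-150n+18b^2+45b), so (4n+11b) is a factor with cofactor 130n^2-99nb-150n+18b^2+45b.
The cofactor groups again: 130n^2-99nb-150n+18b^2+45b = 10n(13n-6b-15) - 3b(13n-6b-15); both groups contain (13n-6b-15), giving (10n-3b)(13n-6b-15).

(10n-3b)(13n-6b-15)(4n+11b)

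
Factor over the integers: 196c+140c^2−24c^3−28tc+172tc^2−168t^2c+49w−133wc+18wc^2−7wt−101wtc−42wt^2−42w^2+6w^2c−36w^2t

−(6w+7t−6c−7)(6t−c+7)(w+4c)

Group: 6t(−6w^2−7wt−18wc+7w−28tc+24c^2+28c) + (−c+7)(−6w^2−7wt−18wc+7w−28tc+24c^2+28c); both groups contain (−6w^2−7wt−18wc+7w−28tc+24c^2+28c), so (6t−c+7) is a factor with cofactor −6w^2−7wt−18wc+7w−28tc+24c^2+28c.
The cofactor groups again: −6w^2−7wt−18wc+7w−28tc+24c^2+28c = −w(6w+7t−6c−7) − 4c(6w+7t−6c−7); both groups contain (6w+7t−6c−7), giving −(w+4c)(6w+7t−6c−7).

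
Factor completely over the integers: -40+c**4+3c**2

Substitute u = c**2 to get a quadratic in u, then factor.
c**2+8 is irreducible over ℤ (always positive, so no real roots).
c**2-5 is irreducible over ℤ (5 is not a perfect square).

(c**2+8)(c**2-5)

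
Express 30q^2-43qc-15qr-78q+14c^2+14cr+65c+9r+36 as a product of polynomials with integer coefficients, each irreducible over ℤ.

Group: 2q(15q-14c-9) + (-c-r-4)(15q-14c-9); both groups contain (15q-14c-9).

(15q-14c-9)(2q-c-r-4)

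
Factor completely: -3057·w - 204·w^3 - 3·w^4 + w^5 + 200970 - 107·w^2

(w + 15)·(w - 11)·(w - 14)·(w^2 + 7·w + 87)

By the rational root theorem, w = 11 is a root, so (w - 11) divides it; the quotient is w^4 + 8·w^3 - 116·w^2 - 1383·w - 18270.
Next, w = -15 is a root, giving the factor (w + 15) and quotient w^3 - 7·w^2 - 11·w - 1218.
Then w = 14 is a root, giving the factor (w - 14) and quotient w^2 + 7·w + 87.
The quadratic w^2 + 7·w + 87 has discriminant -299 < 0 and is irreducible over ℤ.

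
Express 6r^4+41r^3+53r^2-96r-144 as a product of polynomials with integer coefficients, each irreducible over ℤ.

Testing divisors of the constant over divisors of the leading coefficient, r = -4 is a root, so (r+4) divides it; the quotient is 6r^3+17r^2-15r-36.
Continuing, r = 3/2 is a root, so (2r-3) divides it; the quotient is 3r^2+13r+12.
The remaining quadratic factors as (3r+4)(r+3).

(2r-3)(3r+4)(r+3)(r+4)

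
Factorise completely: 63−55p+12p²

(3p−7)(4p−9)

Need a pair with product 12·63 = 756 and sum −55: that's −28 and −27.
Split the middle term: 12p²−28p − 27p+63 = 4p(3p−7) − 9(3p−7).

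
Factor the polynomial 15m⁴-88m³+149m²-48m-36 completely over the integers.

(3m+1)(5m-6)(m-2)(m-3)

Among the possible rational roots, m = 6/5 is a root, so (5m-6) is a factor; dividing leaves 3m³-14m²+13m+6.
Next, m = 2 is a root, so (m-2) is a factor; dividing leaves 3m²-8m-3.
The remaining quadratic factors as (3m+1)(m-3).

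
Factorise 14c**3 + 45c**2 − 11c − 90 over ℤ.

By the rational root theorem, c = 9/7 is a root, so (7c − 9) divides it; the quotient is 2c**2 + 9c + 10.
The remaining quadratic factors as (2c + 5)(c + 2).

(2c + 5)(7c − 9)(c + 2)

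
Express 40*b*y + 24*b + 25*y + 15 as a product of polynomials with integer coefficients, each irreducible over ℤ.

(5*y + 3)*(8*b + 5)

Group as (40*b*y + 24*b) + (25*y + 15) = 8*b*(5*y + 3) + 5*(5*y + 3).
Both groups share the factor (5*y + 3).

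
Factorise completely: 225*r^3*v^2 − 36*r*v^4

Factor out 9*r*v^2, leaving 25*r^2 − 4*v^2, which is a difference of two squares.

9*r*v^2*(5*r + 2*v)*(5*r − 2*v)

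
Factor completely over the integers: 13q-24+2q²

(2q-3)(q+8)

Need a pair with product 2·(-24) = -48 and sum 13: that's 16 and -3.
Split the middle term: 2q²+16q - 3q-24 = 2q(q+8) - 3(q+8).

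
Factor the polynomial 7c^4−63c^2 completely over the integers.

Factor out 7c^2, leaving c^2−9, which is a difference of two squares.

7c^2(c+3)(c−3)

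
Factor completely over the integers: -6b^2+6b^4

Pull out the common factor 6b^2; b^2-1 is a difference of squares.

6b^2(b+1)(b-1)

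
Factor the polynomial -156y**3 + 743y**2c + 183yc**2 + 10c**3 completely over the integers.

-(y - 5c)(13y + 2c)(12y + c)

Group: 12y(-13y**2 + 63yc + 10c**2) + c(-13y**2 + 63yc + 10c**2); both groups contain (-13y**2 + 63yc + 10c**2), so (12y + c) is a factor with cofactor -13y**2 + 63yc + 10c**2.
The cofactor groups again: -13y**2 + 63yc + 10c**2 = -y(13y + 2c) + 5c(13y + 2c); both groups contain (13y + 2c), giving -(y - 5c)(13y + 2c).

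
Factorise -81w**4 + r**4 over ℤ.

(r + 3w)(r - 3w)(r**2 + 9w**2)

Difference of squares twice: with A = r and B = 3w, A⁴ − B⁴ = (A² − B²)(A² + B²), and A² − B² factors again.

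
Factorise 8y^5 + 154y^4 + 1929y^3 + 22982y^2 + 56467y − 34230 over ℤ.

(2y − 1)(4y + 15)(y + 14)(y^2 + 2y + 163)

Trying the rational-root candidates, y = 1/2 is a root, so (2y − 1) is a factor; dividing leaves 4y^4 + 79y^3 + 1004y^2 + 11993y + 34230.
Next, y = −15/4 is a root, so (4y + 15) is a factor; dividing leaves y^3 + 16y^2 + 191y + 2282.
Next, y = −14 is a root, giving the factor (y + 14) and quotient y^2 + 2y + 163.
The quadratic y^2 + 2y + 163 has discriminant −648 < 0 and is irreducible over ℤ.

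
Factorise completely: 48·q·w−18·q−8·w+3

Group as (48·q·w−18·q) + (−8·w+3) = 6·q·(8·w−3) − (8·w−3).
Both groups share the factor (8·w−3).

(6·q−1)·(8·w−3)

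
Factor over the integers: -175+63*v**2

Factor out 7, leaving 9*v**2-25, which is a difference of two squares.

7*(3*v+5)*(3*v-5)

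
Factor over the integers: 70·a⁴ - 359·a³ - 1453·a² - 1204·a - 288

(2·a + 1)·(5·a + 9)·(7·a + 4)·(a - 8)

By the rational root theorem, a = -1/2 is a root, so (2·a + 1) divides it; the quotient is 35·a³ - 197·a² - 628·a - 288.
Then a = -4/7 is a root, so (7·a + 4) divides it; the quotient is 5·a² - 31·a - 72.
The remaining quadratic factors as (a - 8)(5·a + 9).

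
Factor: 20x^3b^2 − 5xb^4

5b^2x(2x − b)(2x + b)

Factor out 5xb^2, leaving 4x^2 − b^2, which is a difference of two squares.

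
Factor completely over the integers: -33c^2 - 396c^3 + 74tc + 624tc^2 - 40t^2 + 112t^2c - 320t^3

-(10t - 11c)(4t - 3c)(8t + 12c + 1)

Group: 4t(-80t^2 - 32tc - 10t + 132c^2 + 11c) - 3c(-80t^2 - 32tc - 10t + 132c^2 + 11c); both groups contain (-80t^2 - 32tc - 10t + 132c^2 + 11c), so (4t - 3c) is a factor with cofactor -80t^2 - 32tc - 10t + 132c^2 + 11c.
The cofactor groups again: -80t^2 - 32tc - 10t + 132c^2 + 11c = -8t(10t - 11c) + (-12c - 1)(10t - 11c); both groups contain (10t - 11c), giving -(8t + 12c + 1)(10t - 11c).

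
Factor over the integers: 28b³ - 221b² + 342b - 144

(4b - 3)(7b - 8)(b - 6)

Trying the rational-root candidates, b = 6 is a root, so (b - 6) is a factor; dividing leaves 28b² - 53b + 24.
The remaining quadratic factors as (7b - 8)(4b - 3).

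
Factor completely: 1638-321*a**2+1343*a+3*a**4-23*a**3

Trying the rational-root candidates, a = 13 is a root, giving the factor (a-13) and quotient 3*a**3+16*a**2-113*a-126.
Next, a = -9 is a root, giving the factor (a+9) and quotient 3*a**2-11*a-14.
The remaining quadratic factors as (a+1)(3*a-14).

(3*a-14)*(a+1)*(a+9)*(a-13)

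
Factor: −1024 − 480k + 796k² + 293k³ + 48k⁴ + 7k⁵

(7k − 8)(k + 1)(k + 4)(k² + 3k + 32)

Trying the rational-root candidates, k = 8/7 is a root, so (7k − 8) is a factor; dividing leaves k⁴ + 8k³ + 51k² + 172k + 128.
Continuing, k = −1 is a root, so (k + 1) divides it; the quotient is k³ + 7k² + 44k + 128.
Next, k = −4 is a root, giving the factor (k + 4) and quotient k² + 3k + 32.
The quadratic k² + 3k + 32 has discriminant −119 < 0 and is irreducible over ℤ.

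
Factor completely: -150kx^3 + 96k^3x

Factor out 6kx, leaving 16k^2 - 25x^2, which is a difference of two squares.

6kx(4k + 5x)(4k - 5x)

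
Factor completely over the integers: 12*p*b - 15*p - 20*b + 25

(3*p - 5)*(4*b - 5)

Group as (12*p*b - 15*p) + (-20*b + 25) = 3*p*(4*b - 5) - 5*(4*b - 5).
Both groups share the factor (4*b - 5).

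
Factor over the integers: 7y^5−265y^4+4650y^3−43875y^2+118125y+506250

Among the possible rational roots, y = 15 is a root, so (y−15) divides it; the quotient is 7y^4−160y^3+2250y^2−10125y−33750.
Next, y = 10 is a root, so (y−10) is a factor; dividing leaves 7y^3−90y^2+1350y+3375.
Continuing, y = −15/7 is a root, giving the factor (7y+15) and quotient y^2−15y+225.
The quadratic y^2−15y+225 has discriminant −675 < 0 and is irreducible over ℤ.

(7y+15)(y−10)(y−15)(y^2−15y+225)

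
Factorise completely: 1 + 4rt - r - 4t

(4t - 1)(r - 1)

Group as (4rt - r) + (-4t + 1) = r(4t - 1) - (4t - 1).
Both groups share the factor (4t - 1).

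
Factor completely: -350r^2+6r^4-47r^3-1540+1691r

(2r-5)(3r-4)(r+7)(r-11)

Among the possible rational roots, r = -7 is a root, giving the factor (r+7) and quotient 6r^3-89r^2+273r-220.
Continuing, r = 5/2 is a root, so (2r-5) is a factor; dividing leaves 3r^2-37r+44.
The remaining quadratic factors as (r-11)(3r-4).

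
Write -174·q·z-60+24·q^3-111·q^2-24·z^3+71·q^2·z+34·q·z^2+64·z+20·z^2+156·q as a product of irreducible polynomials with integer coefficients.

Group: 8·q·(3·q^2+10·q·z-12·q+8·z^2-20·z+12) + (-3·z-5)·(3·q^2+10·q·z-12·q+8·z^2-20·z+12); both groups contain (3·q^2+10·q·z-12·q+8·z^2-20·z+12), so (8·q-3·z-5) is a factor with cofactor 3·q^2+10·q·z-12·q+8·z^2-20·z+12.
The cofactor groups again: 3·q^2+10·q·z-12·q+8·z^2-20·z+12 = 3·q·(q+2·z-2) + (4·z-6)·(q+2·z-2); both groups contain (q+2·z-2), giving (3·q+4·z-6)·(q+2·z-2).

(3·q+4·z-6)·(8·q-3·z-5)·(q+2·z-2)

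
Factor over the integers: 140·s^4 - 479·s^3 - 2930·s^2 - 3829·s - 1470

Trying the rational-root candidates, s = -10/7 is a root, giving the factor (7·s + 10) and quotient 20·s^3 - 97·s^2 - 280·s - 147.
Then s = 7 is a root, giving the factor (s - 7) and quotient 20·s^2 + 43·s + 21.
The remaining quadratic factors as (5·s + 7)(4·s + 3).

(4·s + 3)·(5·s + 7)·(7·s + 10)·(s - 7)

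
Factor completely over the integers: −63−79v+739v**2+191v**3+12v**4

Trying the rational-root candidates, v = −7 is a root, so (v+7) divides it; the quotient is 12v**3+107v**2−10v−9.
Then v = 1/3 is a root, giving the factor (3v−1) and quotient 4v**2+37v+9.
The remaining quadratic factors as (v+9)(4v+1).

(3v−1)(4v+1)(v+7)(v+9)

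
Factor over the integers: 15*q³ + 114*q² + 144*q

3*q*(5*q + 8)*(q + 6)

Pull out the common factor 3*q, then factor the remaining trinomial.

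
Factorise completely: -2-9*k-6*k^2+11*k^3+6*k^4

Trying the rational-root candidates, k = -2 is a root, so (k+2) is a factor; dividing leaves 6*k^3-k^2-4*k-1.
Continuing, k = 1 is a root, so (k-1) is a factor; dividing leaves 6*k^2+5*k+1.
The remaining quadratic factors as (3*k+1)(2*k+1).

(2*k+1)*(3*k+1)*(k+2)*(k-1)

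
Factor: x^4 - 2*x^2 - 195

(x^2 + 13)*(x^2 - 15)

Substitute u = x^2 to get a quadratic in u, then factor.
x^2 + 13 is irreducible over ℤ (always positive, so no real roots).
x^2 - 15 is irreducible over ℤ (15 is not a perfect square).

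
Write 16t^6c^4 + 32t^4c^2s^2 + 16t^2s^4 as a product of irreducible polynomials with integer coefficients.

Pull out the common factor 16t^2, leaving t^4c^4 + 2t^2c^2s^2 + s^4.
Recognize a perfect-square trinomial with the parts t^2c^2 and s^2.

16t^2(t^2c^2 + s^2)^2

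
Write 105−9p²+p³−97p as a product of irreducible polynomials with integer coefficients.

By the rational root theorem, p = −7 is a root, so (p+7) divides it; the quotient is p²−16p+15.
The remaining quadratic factors as (p−15)(p−1).

(p+7)(p−1)(p−15)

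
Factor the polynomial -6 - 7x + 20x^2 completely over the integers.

Need a pair with product 20·(-6) = -120 and sum -7: that's -15 and 8.
Split the middle term: 20x^2 - 15x + 8x - 6 = 5x(4x - 3) + 2(4x - 3).

(4x - 3)(5x + 2)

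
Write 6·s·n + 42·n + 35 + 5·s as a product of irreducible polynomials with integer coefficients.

(6·n + 5)·(s + 7)

Group as (6·s·n + 5·s) + (42·n + 35) = s·(6·n + 5) + 7·(6·n + 5).
Both groups share the factor (6·n + 5).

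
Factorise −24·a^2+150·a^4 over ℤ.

Factor out 6·a^2, leaving 25·a^2−4, which is a difference of two squares.

6·a^2·(5·a+2)·(5·a−2)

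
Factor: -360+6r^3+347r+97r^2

(6r-5)(r+8)(r+9)

Trying the rational-root candidates, r = -8 is a root, so (r+8) is a factor; dividing leaves 6r^2+49r-45.
The remaining quadratic factors as (6r-5)(r+9).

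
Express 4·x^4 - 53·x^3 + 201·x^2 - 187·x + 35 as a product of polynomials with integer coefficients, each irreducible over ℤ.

(4·x - 1)·(x - 1)·(x - 5)·(x - 7)

Trying the rational-root candidates, x = 1 is a root, so (x - 1) divides it; the quotient is 4·x^3 - 49·x^2 + 152·x - 35.
Next, x = 1/4 is a root, giving the factor (4·x - 1) and quotient x^2 - 12·x + 35.
The remaining quadratic factors as (x - 5)(x - 7).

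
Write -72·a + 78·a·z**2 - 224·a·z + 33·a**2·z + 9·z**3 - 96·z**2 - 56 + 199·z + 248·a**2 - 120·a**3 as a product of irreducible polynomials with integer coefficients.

Group: 5·a·(-24·a**2 + 21·a·z + 16·a + 3·z**2 - 25·z + 8) + (3·z - 7)·(-24·a**2 + 21·a·z + 16·a + 3·z**2 - 25·z + 8); both groups contain (-24·a**2 + 21·a·z + 16·a + 3·z**2 - 25·z + 8), so (5·a + 3·z - 7) is a factor with cofactor -24·a**2 + 21·a·z + 16·a + 3·z**2 - 25·z + 8.
The cofactor groups again: -24·a**2 + 21·a·z + 16·a + 3·z**2 - 25·z + 8 = -8·a·(3·a - 3·z + 1) + (-z + 8)·(3·a - 3·z + 1); both groups contain (3·a - 3·z + 1), giving -(8·a + z - 8)·(3·a - 3·z + 1).

-(3·a - 3·z + 1)·(5·a + 3·z - 7)·(8·a + z - 8)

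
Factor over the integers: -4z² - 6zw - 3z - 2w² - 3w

Group: -z(4z + 2w + 3) - w(4z + 2w + 3); both groups contain (4z + 2w + 3).

-(4z + 2w + 3)(z + w)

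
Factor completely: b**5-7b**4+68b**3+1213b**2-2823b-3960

Trying the rational-root candidates, b = 3 is a root, giving the factor (b-3) and quotient b**4-4b**3+56b**2+1381b+1320.
Next, b = -8 is a root, giving the factor (b+8) and quotient b**3-12b**2+152b+165.
Continuing, b = -1 is a root, so (b+1) divides it; the quotient is b**2-13b+165.
The quadratic b**2-13b+165 has discriminant -491 < 0 and is irreducible over ℤ.

(b+1)(b+8)(b-3)(b**2-13b+165)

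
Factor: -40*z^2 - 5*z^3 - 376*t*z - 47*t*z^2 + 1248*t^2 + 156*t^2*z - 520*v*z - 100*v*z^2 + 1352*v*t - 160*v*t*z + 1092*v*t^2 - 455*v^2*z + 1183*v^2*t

Group: 7*v*(169*v*t - 65*v*z + 156*t^2 - 47*t*z - 5*z^2) + (z + 8)*(169*v*t - 65*v*z + 156*t^2 - 47*t*z - 5*z^2); both groups contain (169*v*t - 65*v*z + 156*t^2 - 47*t*z - 5*z^2), so (7*v + z + 8) is a factor with cofactor 169*v*t - 65*v*z + 156*t^2 - 47*t*z - 5*z^2.
The cofactor groups again: 169*v*t - 65*v*z + 156*t^2 - 47*t*z - 5*z^2 = 13*t*(13*v + 12*t + z) - 5*z*(13*v + 12*t + z); both groups contain (13*v + 12*t + z), giving (13*t - 5*z)*(13*v + 12*t + z).

(13*v + 12*t + z)*(13*t - 5*z)*(7*v + z + 8)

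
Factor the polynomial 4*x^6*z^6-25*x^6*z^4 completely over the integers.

x^6*z^4*(2*z+5)*(2*z-5)

Every term has a factor of x^6*z^4; factoring it out leaves 4*z^2-25.
Recognize a difference of squares with the parts 2*z and 5.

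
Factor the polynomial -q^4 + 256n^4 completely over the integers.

Write as (16n^2)² − (q^2)², then factor 16n^2 - q^2 once more.

(4n + q)(4n - q)(16n^2 + q^2)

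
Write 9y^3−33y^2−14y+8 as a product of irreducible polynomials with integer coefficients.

By the rational root theorem, y = −2/3 is a root, so (3y+2) divides it; the quotient is 3y^2−13y+4.
The remaining quadratic factors as (y−4)(3y−1).

(3y+2)(3y−1)(y−4)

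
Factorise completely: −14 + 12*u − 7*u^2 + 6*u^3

(6*u − 7)*(u^2 + 2)

Group as (6*u^3 + 12*u) + (−7*u^2 − 14) = 6*u*(u^2 + 2) − 7*(u^2 + 2).
Both groups share the factor (u^2 + 2).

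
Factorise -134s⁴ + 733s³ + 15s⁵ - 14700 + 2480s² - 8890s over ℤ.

(3s - 10)(5s + 7)(s + 3)(s² - 10s + 70)

Trying the rational-root candidates, s = -3 is a root, so (s + 3) divides it; the quotient is 15s⁴ - 179s³ + 1270s² - 1330s - 4900.
Continuing, s = 10/3 is a root, so (3s - 10) is a factor; dividing leaves 5s³ - 43s² + 280s + 490.
Continuing, s = -7/5 is a root, giving the factor (5s + 7) and quotient s² - 10s + 70.
The quadratic s² - 10s + 70 has discriminant -180 < 0 and is irreducible over ℤ.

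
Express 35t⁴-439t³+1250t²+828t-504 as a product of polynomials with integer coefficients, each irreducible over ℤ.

Trying the rational-root candidates, t = -6/7 is a root, giving the factor (7t+6) and quotient 5t³-67t²+236t-84.
Then t = 6 is a root, so (t-6) divides it; the quotient is 5t²-37t+14.
The remaining quadratic factors as (5t-2)(t-7).

(5t-2)(7t+6)(t-6)(t-7)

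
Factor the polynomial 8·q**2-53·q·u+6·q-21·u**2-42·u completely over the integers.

(8·q+3·u+6)·(q-7·u)

Group: 8·q·(q-7·u) + (3·u+6)·(q-7·u); both groups contain (q-7·u).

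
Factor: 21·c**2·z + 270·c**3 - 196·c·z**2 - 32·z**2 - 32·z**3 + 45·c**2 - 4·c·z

(5·c + 4·z)·(6·c + z + 1)·(9·c - 8·z)

Group: 6·c·(45·c**2 - 4·c·z - 32·z**2) + (z + 1)·(45·c**2 - 4·c·z - 32·z**2); both groups contain (45·c**2 - 4·c·z - 32·z**2), so (6·c + z + 1) is a factor with cofactor 45·c**2 - 4·c·z - 32·z**2.
The cofactor groups again: 45·c**2 - 4·c·z - 32·z**2 = 9·c·(5·c + 4·z) - 8·z·(5·c + 4·z); both groups contain (5·c + 4·z), giving (9·c - 8·z)·(5·c + 4·z).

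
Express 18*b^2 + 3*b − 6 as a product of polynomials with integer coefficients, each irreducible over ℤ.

3*(2*b − 1)*(3*b + 2)

Pull out the common factor 3, then factor the remaining trinomial.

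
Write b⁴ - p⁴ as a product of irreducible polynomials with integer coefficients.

(b + p)(b - p)(b² + p²)

Difference of squares twice: with A = b and B = p, A⁴ − B⁴ = (A² − B²)(A² + B²), and A² − B² factors again.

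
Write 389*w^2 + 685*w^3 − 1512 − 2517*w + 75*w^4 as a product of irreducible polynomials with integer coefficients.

(3*w + 7)*(5*w + 3)*(5*w − 9)*(w + 8)

Among the possible rational roots, w = −8 is a root, so (w + 8) divides it; the quotient is 75*w^3 + 85*w^2 − 291*w − 189.
Next, w = −7/3 is a root, so (3*w + 7) divides it; the quotient is 25*w^2 − 30*w − 27.
The remaining quadratic factors as (5*w + 3)(5*w − 9).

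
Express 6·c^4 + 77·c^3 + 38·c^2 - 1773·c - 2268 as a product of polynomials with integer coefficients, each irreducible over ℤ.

Trying the rational-root candidates, c = -7 is a root, giving the factor (c + 7) and quotient 6·c^3 + 35·c^2 - 207·c - 324.
Continuing, c = -9 is a root, giving the factor (c + 9) and quotient 6·c^2 - 19·c - 36.
The remaining quadratic factors as (3·c + 4)(2·c - 9).

(2·c - 9)·(3·c + 4)·(c + 7)·(c + 9)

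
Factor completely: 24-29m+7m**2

Need a pair with product 7·24 = 168 and sum -29: that's -21 and -8.
Split the middle term: 7m**2-21m - 8m+24 = 7m(m-3) - 8(m-3).

(7m-8)(m-3)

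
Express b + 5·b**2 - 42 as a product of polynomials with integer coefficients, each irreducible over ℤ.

Need a pair with product 5·(-42) = -210 and sum 1: that's 15 and -14.
Split the middle term: 5·b**2 + 15·b - 14·b - 42 = 5·b·(b + 3) - 14·(b + 3).

(5·b - 14)·(b + 3)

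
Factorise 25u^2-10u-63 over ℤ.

Need a pair with product 25·(-63) = -1575 and sum -10: that's -45 and 35.
Split the middle term: 25u^2-45u + 35u-63 = 5u(5u-9) + 7(5u-9).

(5u+7)(5u-9)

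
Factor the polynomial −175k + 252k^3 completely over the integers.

Pull out the common factor 7k; 36k^2 − 25 is a difference of squares.

7k(6k + 5)(6k − 5)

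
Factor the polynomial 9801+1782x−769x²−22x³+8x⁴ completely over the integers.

(2x−11)(4x+11)(x+9)(x−9)

Testing divisors of the constant over divisors of the leading coefficient, x = −9 is a root, so (x+9) divides it; the quotient is 8x³−94x²+77x+1089.
Then x = 9 is a root, giving the factor (x−9) and quotient 8x²−22x−121.
The remaining quadratic factors as (4x+11)(2x−11).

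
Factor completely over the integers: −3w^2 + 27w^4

3w^2(3w + 1)(3w − 1)

Factor out 3w^2, leaving 9w^2 − 1, which is a difference of two squares.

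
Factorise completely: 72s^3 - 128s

Pull out the common factor 8s; 9s^2 - 16 is a difference of squares.

8s(3s + 4)(3s - 4)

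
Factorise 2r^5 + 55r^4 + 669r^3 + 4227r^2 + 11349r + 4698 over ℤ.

(2r + 1)(r + 6)(r + 9)(r^2 + 12r + 87)

Trying the rational-root candidates, r = −1/2 is a root, so (2r + 1) divides it; the quotient is r^4 + 27r^3 + 321r^2 + 1953r + 4698.
Continuing, r = −6 is a root, giving the factor (r + 6) and quotient r^3 + 21r^2 + 195r + 783.
Continuing, r = −9 is a root, so (r + 9) is a factor; dividing leaves r^2 + 12r + 87.
The quadratic r^2 + 12r + 87 has discriminant −204 < 0 and is irreducible over ℤ.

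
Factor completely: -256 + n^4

Write as (n^2)² − (16)², then factor n^2 - 16 once more.

(n + 4)·(n - 4)·(n^2 + 16)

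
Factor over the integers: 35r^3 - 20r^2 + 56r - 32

Group as (35r^3 + 56r) + (-20r^2 - 32) = 7r(5r^2 + 8) - 4(5r^2 + 8).
Both groups share the factor (5r^2 + 8).

(7r - 4)(5r^2 + 8)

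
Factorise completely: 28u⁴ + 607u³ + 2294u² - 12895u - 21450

(4u - 15)(7u + 10)(u + 11)(u + 13)

Trying the rational-root candidates, u = 15/4 is a root, so (4u - 15) divides it; the quotient is 7u³ + 178u² + 1241u + 1430.
Continuing, u = -11 is a root, so (u + 11) divides it; the quotient is 7u² + 101u + 130.
The remaining quadratic factors as (u + 13)(7u + 10).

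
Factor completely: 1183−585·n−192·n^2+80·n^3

By the rational root theorem, n = 13/4 is a root, giving the factor (4·n−13) and quotient 20·n^2+17·n−91.
The remaining quadratic factors as (4·n−7)(5·n+13).

(4·n−13)·(4·n−7)·(5·n+13)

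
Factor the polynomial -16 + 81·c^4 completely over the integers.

(3·c)⁴ − (2)⁴ = ((3·c)² − (2)²)((3·c)² + (2)²); the first factor splits again, the second (9·c^2 + 4) is irreducible.

(3·c + 2)·(3·c - 2)·(9·c^2 + 4)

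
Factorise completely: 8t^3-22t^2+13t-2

Among the possible rational roots, t = 1/4 is a root, so (4t-1) divides it; the quotient is 2t^2-5t+2.
The remaining quadratic factors as (2t-1)(t-2).

(2t-1)(4t-1)(t-2)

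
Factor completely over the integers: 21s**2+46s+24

Need a pair with product 21·24 = 504 and sum 46: that's 18 and 28.
Split the middle term: 21s**2+18s + 28s+24 = 3s(7s+6) + 4(7s+6).

(3s+4)(7s+6)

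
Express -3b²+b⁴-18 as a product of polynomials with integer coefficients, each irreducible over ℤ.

(b²+3)(b²-6)

Substitute u = b² to get a quadratic in u, then factor.
b²+3 is irreducible over ℤ (always positive, so no real roots).
b²-6 is irreducible over ℤ (6 is not a perfect square).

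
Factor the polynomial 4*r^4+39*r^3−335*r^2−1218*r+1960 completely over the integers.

(4*r−5)*(r+14)*(r+4)*(r−7)

Among the possible rational roots, r = −14 is a root, so (r+14) is a factor; dividing leaves 4*r^3−17*r^2−97*r+140.
Then r = −4 is a root, so (r+4) divides it; the quotient is 4*r^2−33*r+35.
The remaining quadratic factors as (r−7)(4*r−5).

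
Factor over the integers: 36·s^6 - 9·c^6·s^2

-9·s^2·(c^3 + 2·s^2)·(c^3 - 2·s^2)

Pull out the common factor 9·s^2, leaving -c^6 + 4·s^4.
Recognize a difference of squares with the parts 2·s^2 and c^3.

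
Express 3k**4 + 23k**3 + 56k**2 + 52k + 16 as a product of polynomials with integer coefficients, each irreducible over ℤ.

Testing divisors of the constant over divisors of the leading coefficient, k = -1 is a root, giving the factor (k + 1) and quotient 3k**3 + 20k**2 + 36k + 16.
Then k = -4 is a root, so (k + 4) divides it; the quotient is 3k**2 + 8k + 4.
The remaining quadratic factors as (3k + 2)(k + 2).

(3k + 2)(k + 1)(k + 2)(k + 4)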